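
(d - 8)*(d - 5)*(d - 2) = d^3 - 15*d^2 + 66*d - 80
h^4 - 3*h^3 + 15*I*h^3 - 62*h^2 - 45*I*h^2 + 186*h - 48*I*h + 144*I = (h - 3)*(h + I)*(h + 6*I)*(h + 8*I)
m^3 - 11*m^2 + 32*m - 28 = (m - 7)*(m - 2)^2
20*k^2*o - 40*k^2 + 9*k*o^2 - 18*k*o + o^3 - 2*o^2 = (4*k + o)*(5*k + o)*(o - 2)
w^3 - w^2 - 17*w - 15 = (w - 5)*(w + 1)*(w + 3)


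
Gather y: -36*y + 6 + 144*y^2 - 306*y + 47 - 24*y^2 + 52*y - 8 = 120*y^2 - 290*y + 45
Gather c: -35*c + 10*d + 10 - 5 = -35*c + 10*d + 5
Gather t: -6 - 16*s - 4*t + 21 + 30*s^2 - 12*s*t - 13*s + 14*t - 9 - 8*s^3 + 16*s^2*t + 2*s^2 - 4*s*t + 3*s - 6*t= -8*s^3 + 32*s^2 - 26*s + t*(16*s^2 - 16*s + 4) + 6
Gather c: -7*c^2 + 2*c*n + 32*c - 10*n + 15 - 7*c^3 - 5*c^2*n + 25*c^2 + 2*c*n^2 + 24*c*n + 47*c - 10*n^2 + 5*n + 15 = -7*c^3 + c^2*(18 - 5*n) + c*(2*n^2 + 26*n + 79) - 10*n^2 - 5*n + 30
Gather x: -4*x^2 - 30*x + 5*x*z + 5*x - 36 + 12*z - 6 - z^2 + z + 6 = -4*x^2 + x*(5*z - 25) - z^2 + 13*z - 36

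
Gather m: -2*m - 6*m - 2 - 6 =-8*m - 8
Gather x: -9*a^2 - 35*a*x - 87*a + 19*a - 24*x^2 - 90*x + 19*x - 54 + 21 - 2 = -9*a^2 - 68*a - 24*x^2 + x*(-35*a - 71) - 35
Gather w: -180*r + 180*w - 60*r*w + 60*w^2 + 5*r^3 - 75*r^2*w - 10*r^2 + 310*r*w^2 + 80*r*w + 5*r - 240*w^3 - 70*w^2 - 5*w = 5*r^3 - 10*r^2 - 175*r - 240*w^3 + w^2*(310*r - 10) + w*(-75*r^2 + 20*r + 175)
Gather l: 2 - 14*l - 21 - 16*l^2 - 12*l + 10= -16*l^2 - 26*l - 9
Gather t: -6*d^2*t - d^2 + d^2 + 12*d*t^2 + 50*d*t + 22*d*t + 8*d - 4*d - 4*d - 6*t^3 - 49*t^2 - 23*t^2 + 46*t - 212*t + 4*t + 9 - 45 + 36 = -6*t^3 + t^2*(12*d - 72) + t*(-6*d^2 + 72*d - 162)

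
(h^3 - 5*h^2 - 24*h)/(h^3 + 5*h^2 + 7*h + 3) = h*(h - 8)/(h^2 + 2*h + 1)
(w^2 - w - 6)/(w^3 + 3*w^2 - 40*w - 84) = (w - 3)/(w^2 + w - 42)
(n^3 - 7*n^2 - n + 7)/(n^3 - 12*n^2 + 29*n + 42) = (n - 1)/(n - 6)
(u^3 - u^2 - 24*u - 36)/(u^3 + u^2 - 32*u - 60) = (u + 3)/(u + 5)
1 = 1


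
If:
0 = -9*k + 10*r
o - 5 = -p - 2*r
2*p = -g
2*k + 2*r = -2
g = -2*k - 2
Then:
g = -18/19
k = -10/19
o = 104/19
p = 9/19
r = -9/19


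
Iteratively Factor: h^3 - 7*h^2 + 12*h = (h)*(h^2 - 7*h + 12) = h*(h - 4)*(h - 3)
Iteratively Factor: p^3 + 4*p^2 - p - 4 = (p + 4)*(p^2 - 1) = (p + 1)*(p + 4)*(p - 1)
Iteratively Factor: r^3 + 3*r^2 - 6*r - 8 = (r - 2)*(r^2 + 5*r + 4) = (r - 2)*(r + 4)*(r + 1)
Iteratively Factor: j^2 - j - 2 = (j + 1)*(j - 2)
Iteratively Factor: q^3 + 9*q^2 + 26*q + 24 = (q + 2)*(q^2 + 7*q + 12) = (q + 2)*(q + 3)*(q + 4)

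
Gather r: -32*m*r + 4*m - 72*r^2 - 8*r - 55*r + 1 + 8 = 4*m - 72*r^2 + r*(-32*m - 63) + 9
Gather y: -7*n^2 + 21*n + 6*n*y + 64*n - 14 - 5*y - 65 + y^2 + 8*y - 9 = -7*n^2 + 85*n + y^2 + y*(6*n + 3) - 88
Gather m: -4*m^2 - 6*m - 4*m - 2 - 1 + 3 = -4*m^2 - 10*m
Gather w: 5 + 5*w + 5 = 5*w + 10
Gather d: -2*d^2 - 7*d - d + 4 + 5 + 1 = -2*d^2 - 8*d + 10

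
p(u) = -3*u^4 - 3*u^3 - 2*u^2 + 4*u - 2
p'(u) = -12*u^3 - 9*u^2 - 4*u + 4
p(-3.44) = -337.41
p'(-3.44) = 399.75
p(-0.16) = -2.68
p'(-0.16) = 4.46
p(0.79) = -2.74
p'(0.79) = -10.69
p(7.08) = -8676.59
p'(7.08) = -4734.20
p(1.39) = -19.56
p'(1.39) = -51.18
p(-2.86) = -160.34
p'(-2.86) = 222.55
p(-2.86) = -160.34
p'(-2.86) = 222.55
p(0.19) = -1.34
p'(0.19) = 2.83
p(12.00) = -67634.00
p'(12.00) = -22076.00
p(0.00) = -2.00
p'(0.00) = 4.00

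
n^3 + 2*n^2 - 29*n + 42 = (n - 3)*(n - 2)*(n + 7)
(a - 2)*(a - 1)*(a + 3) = a^3 - 7*a + 6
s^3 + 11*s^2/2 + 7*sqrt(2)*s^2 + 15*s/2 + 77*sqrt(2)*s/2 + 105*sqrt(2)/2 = (s + 5/2)*(s + 3)*(s + 7*sqrt(2))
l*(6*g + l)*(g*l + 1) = 6*g^2*l^2 + g*l^3 + 6*g*l + l^2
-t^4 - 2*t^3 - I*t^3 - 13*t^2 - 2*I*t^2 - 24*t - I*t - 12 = (t - 3*I)*(t + 4*I)*(I*t + I)^2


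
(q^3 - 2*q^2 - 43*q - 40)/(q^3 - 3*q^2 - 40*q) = (q + 1)/q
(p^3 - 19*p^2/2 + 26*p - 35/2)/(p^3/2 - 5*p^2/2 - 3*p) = (-2*p^3 + 19*p^2 - 52*p + 35)/(p*(-p^2 + 5*p + 6))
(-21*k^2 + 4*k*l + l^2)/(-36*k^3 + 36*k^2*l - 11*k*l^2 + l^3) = (7*k + l)/(12*k^2 - 8*k*l + l^2)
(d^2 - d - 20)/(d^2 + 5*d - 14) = (d^2 - d - 20)/(d^2 + 5*d - 14)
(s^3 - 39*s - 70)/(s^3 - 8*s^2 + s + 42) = (s + 5)/(s - 3)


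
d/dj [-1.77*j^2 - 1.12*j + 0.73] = -3.54*j - 1.12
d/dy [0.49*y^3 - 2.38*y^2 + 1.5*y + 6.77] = 1.47*y^2 - 4.76*y + 1.5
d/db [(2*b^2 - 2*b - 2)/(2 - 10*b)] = (-5*b^2 + 2*b - 6)/(25*b^2 - 10*b + 1)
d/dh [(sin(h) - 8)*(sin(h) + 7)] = sin(2*h) - cos(h)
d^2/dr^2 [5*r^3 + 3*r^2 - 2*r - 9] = 30*r + 6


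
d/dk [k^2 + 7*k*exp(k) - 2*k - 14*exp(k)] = 7*k*exp(k) + 2*k - 7*exp(k) - 2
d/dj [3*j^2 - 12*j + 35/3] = 6*j - 12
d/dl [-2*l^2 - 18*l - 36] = -4*l - 18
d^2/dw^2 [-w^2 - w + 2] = -2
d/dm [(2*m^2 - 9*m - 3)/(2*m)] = 1 + 3/(2*m^2)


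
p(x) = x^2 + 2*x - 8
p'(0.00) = 2.00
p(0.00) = -8.00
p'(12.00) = 26.00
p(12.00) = 160.00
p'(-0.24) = 1.52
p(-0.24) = -8.42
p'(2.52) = 7.04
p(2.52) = 3.39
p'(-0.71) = 0.58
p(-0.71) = -8.92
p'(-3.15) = -4.30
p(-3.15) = -4.38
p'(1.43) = 4.86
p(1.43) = -3.10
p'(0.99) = 3.98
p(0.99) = -5.04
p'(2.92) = 7.84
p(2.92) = 6.37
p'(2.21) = 6.42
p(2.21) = 1.30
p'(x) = 2*x + 2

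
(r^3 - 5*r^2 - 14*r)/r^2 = r - 5 - 14/r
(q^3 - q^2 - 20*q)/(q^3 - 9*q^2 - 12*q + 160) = q/(q - 8)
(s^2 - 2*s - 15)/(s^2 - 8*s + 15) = (s + 3)/(s - 3)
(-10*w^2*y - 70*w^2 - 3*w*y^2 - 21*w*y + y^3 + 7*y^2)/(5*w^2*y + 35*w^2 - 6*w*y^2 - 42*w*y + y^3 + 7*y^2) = (2*w + y)/(-w + y)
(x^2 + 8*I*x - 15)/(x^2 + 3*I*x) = (x + 5*I)/x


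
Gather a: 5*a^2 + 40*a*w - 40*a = 5*a^2 + a*(40*w - 40)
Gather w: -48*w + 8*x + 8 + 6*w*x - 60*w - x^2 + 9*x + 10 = w*(6*x - 108) - x^2 + 17*x + 18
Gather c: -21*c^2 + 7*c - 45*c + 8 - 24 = -21*c^2 - 38*c - 16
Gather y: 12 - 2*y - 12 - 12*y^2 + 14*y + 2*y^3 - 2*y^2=2*y^3 - 14*y^2 + 12*y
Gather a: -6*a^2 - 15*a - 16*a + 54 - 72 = -6*a^2 - 31*a - 18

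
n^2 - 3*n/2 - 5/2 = (n - 5/2)*(n + 1)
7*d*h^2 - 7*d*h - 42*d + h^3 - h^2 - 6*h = (7*d + h)*(h - 3)*(h + 2)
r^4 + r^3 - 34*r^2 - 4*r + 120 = (r - 5)*(r - 2)*(r + 2)*(r + 6)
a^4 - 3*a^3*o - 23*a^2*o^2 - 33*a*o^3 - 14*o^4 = (a - 7*o)*(a + o)^2*(a + 2*o)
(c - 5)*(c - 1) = c^2 - 6*c + 5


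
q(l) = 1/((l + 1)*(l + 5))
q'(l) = -1/((l + 1)*(l + 5)^2) - 1/((l + 1)^2*(l + 5))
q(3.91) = 0.02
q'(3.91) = -0.01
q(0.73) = 0.10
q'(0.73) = -0.08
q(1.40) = 0.07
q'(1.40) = -0.04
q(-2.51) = -0.27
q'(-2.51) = -0.07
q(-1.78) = -0.40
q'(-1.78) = -0.39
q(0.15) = 0.17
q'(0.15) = -0.18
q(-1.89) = -0.36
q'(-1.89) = -0.29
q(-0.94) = 4.11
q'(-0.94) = -69.43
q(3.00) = 0.03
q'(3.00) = -0.01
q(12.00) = 0.00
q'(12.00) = 0.00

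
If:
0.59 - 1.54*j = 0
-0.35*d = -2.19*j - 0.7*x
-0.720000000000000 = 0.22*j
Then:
No Solution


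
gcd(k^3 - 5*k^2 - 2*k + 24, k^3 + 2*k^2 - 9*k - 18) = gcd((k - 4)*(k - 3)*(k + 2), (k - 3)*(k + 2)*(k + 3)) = k^2 - k - 6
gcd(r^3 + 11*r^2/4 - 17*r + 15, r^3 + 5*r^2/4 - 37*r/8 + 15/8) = r - 5/4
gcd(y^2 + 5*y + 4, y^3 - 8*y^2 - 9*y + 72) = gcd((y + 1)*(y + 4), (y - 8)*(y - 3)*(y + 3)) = 1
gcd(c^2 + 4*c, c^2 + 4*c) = c^2 + 4*c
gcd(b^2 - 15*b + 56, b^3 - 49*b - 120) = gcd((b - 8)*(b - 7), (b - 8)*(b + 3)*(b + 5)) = b - 8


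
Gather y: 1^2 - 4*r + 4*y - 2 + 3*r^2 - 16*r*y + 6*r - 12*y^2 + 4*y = 3*r^2 + 2*r - 12*y^2 + y*(8 - 16*r) - 1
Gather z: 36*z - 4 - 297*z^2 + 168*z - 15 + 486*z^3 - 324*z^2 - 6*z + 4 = 486*z^3 - 621*z^2 + 198*z - 15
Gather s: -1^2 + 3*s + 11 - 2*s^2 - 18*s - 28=-2*s^2 - 15*s - 18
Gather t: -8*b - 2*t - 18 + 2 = -8*b - 2*t - 16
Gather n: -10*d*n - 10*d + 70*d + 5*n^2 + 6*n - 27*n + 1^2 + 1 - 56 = 60*d + 5*n^2 + n*(-10*d - 21) - 54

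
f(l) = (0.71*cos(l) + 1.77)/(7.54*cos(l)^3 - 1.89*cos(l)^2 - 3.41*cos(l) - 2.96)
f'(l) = (0.71*cos(l) + 1.77)*(22.62*sin(l)*cos(l)^2 - 3.78*sin(l)*cos(l) - 3.41*sin(l))/(7.54*cos(l)^3 - 1.89*cos(l)^2 - 3.41*cos(l) - 2.96)^2 - 0.71*sin(l)/(7.54*cos(l)^3 - 1.89*cos(l)^2 - 3.41*cos(l) - 2.96)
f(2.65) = -0.17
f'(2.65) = 0.27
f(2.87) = -0.13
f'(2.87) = 0.12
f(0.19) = -2.49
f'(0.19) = 7.11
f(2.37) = -0.30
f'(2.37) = 0.64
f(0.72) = -0.68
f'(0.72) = 1.00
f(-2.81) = -0.14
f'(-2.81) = -0.15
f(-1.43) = -0.54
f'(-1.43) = 0.34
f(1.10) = -0.50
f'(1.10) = 0.10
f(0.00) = -3.44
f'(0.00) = 0.00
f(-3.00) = -0.12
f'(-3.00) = -0.06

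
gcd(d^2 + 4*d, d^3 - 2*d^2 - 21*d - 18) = 1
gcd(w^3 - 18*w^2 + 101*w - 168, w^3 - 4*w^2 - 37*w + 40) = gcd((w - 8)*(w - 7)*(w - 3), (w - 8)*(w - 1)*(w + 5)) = w - 8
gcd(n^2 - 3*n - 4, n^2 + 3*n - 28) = n - 4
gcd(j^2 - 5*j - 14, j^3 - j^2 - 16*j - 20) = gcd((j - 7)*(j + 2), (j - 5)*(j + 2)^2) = j + 2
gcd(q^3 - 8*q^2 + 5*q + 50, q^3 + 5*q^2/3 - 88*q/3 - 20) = q - 5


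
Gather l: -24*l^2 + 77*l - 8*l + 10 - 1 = -24*l^2 + 69*l + 9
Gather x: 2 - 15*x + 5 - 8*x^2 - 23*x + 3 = -8*x^2 - 38*x + 10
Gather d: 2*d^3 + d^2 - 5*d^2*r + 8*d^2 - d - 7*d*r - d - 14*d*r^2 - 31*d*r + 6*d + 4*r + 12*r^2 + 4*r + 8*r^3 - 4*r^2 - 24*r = 2*d^3 + d^2*(9 - 5*r) + d*(-14*r^2 - 38*r + 4) + 8*r^3 + 8*r^2 - 16*r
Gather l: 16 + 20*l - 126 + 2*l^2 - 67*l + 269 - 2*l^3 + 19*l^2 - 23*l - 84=-2*l^3 + 21*l^2 - 70*l + 75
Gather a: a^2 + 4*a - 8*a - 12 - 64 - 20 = a^2 - 4*a - 96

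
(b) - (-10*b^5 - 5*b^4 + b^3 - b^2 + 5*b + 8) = 10*b^5 + 5*b^4 - b^3 + b^2 - 4*b - 8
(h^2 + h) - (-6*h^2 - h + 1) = 7*h^2 + 2*h - 1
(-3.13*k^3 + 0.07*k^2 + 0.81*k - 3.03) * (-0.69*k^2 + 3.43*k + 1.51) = 2.1597*k^5 - 10.7842*k^4 - 5.0451*k^3 + 4.9747*k^2 - 9.1698*k - 4.5753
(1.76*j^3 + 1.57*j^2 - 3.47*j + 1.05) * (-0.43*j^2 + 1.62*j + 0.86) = -0.7568*j^5 + 2.1761*j^4 + 5.5491*j^3 - 4.7227*j^2 - 1.2832*j + 0.903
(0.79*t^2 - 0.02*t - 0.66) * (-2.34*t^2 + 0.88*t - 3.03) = -1.8486*t^4 + 0.742*t^3 - 0.8669*t^2 - 0.5202*t + 1.9998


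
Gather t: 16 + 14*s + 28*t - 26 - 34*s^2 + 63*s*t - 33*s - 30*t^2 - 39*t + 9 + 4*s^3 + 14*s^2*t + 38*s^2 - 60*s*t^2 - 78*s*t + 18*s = 4*s^3 + 4*s^2 - s + t^2*(-60*s - 30) + t*(14*s^2 - 15*s - 11) - 1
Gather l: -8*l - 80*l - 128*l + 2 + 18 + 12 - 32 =-216*l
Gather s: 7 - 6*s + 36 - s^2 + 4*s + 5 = -s^2 - 2*s + 48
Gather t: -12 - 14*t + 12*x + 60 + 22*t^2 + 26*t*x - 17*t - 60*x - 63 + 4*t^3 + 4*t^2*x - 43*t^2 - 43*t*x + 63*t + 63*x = 4*t^3 + t^2*(4*x - 21) + t*(32 - 17*x) + 15*x - 15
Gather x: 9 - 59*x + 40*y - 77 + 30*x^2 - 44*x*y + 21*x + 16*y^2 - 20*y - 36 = 30*x^2 + x*(-44*y - 38) + 16*y^2 + 20*y - 104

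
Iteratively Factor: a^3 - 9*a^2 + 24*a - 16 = (a - 4)*(a^2 - 5*a + 4) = (a - 4)^2*(a - 1)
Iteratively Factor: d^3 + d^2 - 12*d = (d + 4)*(d^2 - 3*d) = d*(d + 4)*(d - 3)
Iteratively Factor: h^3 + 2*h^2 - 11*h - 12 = (h - 3)*(h^2 + 5*h + 4) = (h - 3)*(h + 4)*(h + 1)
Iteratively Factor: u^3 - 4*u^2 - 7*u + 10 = (u - 1)*(u^2 - 3*u - 10) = (u - 1)*(u + 2)*(u - 5)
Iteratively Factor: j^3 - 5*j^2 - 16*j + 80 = (j - 5)*(j^2 - 16) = (j - 5)*(j + 4)*(j - 4)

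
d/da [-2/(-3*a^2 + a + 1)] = 2*(1 - 6*a)/(-3*a^2 + a + 1)^2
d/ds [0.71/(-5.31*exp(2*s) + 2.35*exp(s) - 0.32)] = (7.5402*exp(s) - 1.6685)*exp(s)/(5.31*exp(2*s) - 2.35*exp(s) + 0.32)^2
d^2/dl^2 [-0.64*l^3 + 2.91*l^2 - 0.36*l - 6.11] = 5.82 - 3.84*l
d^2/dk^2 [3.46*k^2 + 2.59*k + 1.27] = 6.92000000000000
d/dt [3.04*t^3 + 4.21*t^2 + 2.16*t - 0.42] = 9.12*t^2 + 8.42*t + 2.16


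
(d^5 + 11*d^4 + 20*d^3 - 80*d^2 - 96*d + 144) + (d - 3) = d^5 + 11*d^4 + 20*d^3 - 80*d^2 - 95*d + 141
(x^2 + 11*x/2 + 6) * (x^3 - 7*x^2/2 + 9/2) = x^5 + 2*x^4 - 53*x^3/4 - 33*x^2/2 + 99*x/4 + 27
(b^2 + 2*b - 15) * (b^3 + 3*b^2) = b^5 + 5*b^4 - 9*b^3 - 45*b^2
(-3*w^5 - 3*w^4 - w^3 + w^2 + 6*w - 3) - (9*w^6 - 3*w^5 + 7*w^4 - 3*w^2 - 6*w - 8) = -9*w^6 - 10*w^4 - w^3 + 4*w^2 + 12*w + 5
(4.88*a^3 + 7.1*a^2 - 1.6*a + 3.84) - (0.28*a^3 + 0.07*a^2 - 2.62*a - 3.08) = 4.6*a^3 + 7.03*a^2 + 1.02*a + 6.92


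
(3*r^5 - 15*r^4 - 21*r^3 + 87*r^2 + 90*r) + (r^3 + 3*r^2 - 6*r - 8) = 3*r^5 - 15*r^4 - 20*r^3 + 90*r^2 + 84*r - 8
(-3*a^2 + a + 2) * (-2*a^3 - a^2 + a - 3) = 6*a^5 + a^4 - 8*a^3 + 8*a^2 - a - 6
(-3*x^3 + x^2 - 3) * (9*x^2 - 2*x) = -27*x^5 + 15*x^4 - 2*x^3 - 27*x^2 + 6*x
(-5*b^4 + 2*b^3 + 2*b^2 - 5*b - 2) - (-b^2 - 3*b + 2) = -5*b^4 + 2*b^3 + 3*b^2 - 2*b - 4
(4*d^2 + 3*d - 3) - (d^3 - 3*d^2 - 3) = -d^3 + 7*d^2 + 3*d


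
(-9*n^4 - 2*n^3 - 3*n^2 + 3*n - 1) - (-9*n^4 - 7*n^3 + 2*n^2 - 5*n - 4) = 5*n^3 - 5*n^2 + 8*n + 3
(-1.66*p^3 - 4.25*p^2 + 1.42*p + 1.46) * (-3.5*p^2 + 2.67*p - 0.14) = 5.81*p^5 + 10.4428*p^4 - 16.0851*p^3 - 0.723599999999999*p^2 + 3.6994*p - 0.2044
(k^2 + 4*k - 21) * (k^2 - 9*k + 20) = k^4 - 5*k^3 - 37*k^2 + 269*k - 420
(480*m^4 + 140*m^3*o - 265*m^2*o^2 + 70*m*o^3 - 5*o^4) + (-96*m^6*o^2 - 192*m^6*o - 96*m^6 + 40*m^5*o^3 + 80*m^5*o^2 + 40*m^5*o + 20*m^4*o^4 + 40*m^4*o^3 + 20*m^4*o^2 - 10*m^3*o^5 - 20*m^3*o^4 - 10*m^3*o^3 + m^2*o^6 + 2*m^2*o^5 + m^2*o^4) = -96*m^6*o^2 - 192*m^6*o - 96*m^6 + 40*m^5*o^3 + 80*m^5*o^2 + 40*m^5*o + 20*m^4*o^4 + 40*m^4*o^3 + 20*m^4*o^2 + 480*m^4 - 10*m^3*o^5 - 20*m^3*o^4 - 10*m^3*o^3 + 140*m^3*o + m^2*o^6 + 2*m^2*o^5 + m^2*o^4 - 265*m^2*o^2 + 70*m*o^3 - 5*o^4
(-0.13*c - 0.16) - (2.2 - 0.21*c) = 0.08*c - 2.36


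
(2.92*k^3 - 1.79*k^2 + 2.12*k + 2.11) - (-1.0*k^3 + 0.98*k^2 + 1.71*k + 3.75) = 3.92*k^3 - 2.77*k^2 + 0.41*k - 1.64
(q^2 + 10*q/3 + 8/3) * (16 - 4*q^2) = -4*q^4 - 40*q^3/3 + 16*q^2/3 + 160*q/3 + 128/3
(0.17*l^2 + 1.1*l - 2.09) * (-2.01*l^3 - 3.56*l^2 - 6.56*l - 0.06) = -0.3417*l^5 - 2.8162*l^4 - 0.830300000000001*l^3 + 0.214199999999999*l^2 + 13.6444*l + 0.1254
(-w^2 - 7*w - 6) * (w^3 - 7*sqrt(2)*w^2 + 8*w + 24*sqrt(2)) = -w^5 - 7*w^4 + 7*sqrt(2)*w^4 - 14*w^3 + 49*sqrt(2)*w^3 - 56*w^2 + 18*sqrt(2)*w^2 - 168*sqrt(2)*w - 48*w - 144*sqrt(2)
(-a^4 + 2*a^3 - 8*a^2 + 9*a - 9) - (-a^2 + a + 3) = -a^4 + 2*a^3 - 7*a^2 + 8*a - 12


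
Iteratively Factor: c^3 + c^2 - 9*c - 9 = (c + 1)*(c^2 - 9) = (c + 1)*(c + 3)*(c - 3)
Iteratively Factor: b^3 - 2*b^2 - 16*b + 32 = (b - 4)*(b^2 + 2*b - 8) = (b - 4)*(b + 4)*(b - 2)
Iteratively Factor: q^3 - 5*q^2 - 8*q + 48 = (q - 4)*(q^2 - q - 12) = (q - 4)*(q + 3)*(q - 4)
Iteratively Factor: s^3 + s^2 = (s)*(s^2 + s) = s^2*(s + 1)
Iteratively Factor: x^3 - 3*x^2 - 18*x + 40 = (x - 5)*(x^2 + 2*x - 8) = (x - 5)*(x + 4)*(x - 2)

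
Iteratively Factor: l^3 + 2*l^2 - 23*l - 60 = (l + 4)*(l^2 - 2*l - 15) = (l + 3)*(l + 4)*(l - 5)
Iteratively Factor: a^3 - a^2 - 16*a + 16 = (a - 4)*(a^2 + 3*a - 4) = (a - 4)*(a + 4)*(a - 1)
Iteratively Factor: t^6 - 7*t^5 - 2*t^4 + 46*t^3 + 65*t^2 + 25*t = (t + 1)*(t^5 - 8*t^4 + 6*t^3 + 40*t^2 + 25*t) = (t - 5)*(t + 1)*(t^4 - 3*t^3 - 9*t^2 - 5*t) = (t - 5)^2*(t + 1)*(t^3 + 2*t^2 + t) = (t - 5)^2*(t + 1)^2*(t^2 + t) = (t - 5)^2*(t + 1)^3*(t)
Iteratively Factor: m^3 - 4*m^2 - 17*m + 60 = (m + 4)*(m^2 - 8*m + 15) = (m - 3)*(m + 4)*(m - 5)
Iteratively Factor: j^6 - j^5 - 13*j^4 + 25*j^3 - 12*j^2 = (j + 4)*(j^5 - 5*j^4 + 7*j^3 - 3*j^2) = j*(j + 4)*(j^4 - 5*j^3 + 7*j^2 - 3*j) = j^2*(j + 4)*(j^3 - 5*j^2 + 7*j - 3) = j^2*(j - 1)*(j + 4)*(j^2 - 4*j + 3) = j^2*(j - 3)*(j - 1)*(j + 4)*(j - 1)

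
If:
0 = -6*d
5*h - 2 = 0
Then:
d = 0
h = 2/5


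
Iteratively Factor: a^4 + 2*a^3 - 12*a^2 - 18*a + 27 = (a + 3)*(a^3 - a^2 - 9*a + 9) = (a - 1)*(a + 3)*(a^2 - 9) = (a - 3)*(a - 1)*(a + 3)*(a + 3)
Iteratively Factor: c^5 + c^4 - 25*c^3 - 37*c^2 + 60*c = (c + 3)*(c^4 - 2*c^3 - 19*c^2 + 20*c) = c*(c + 3)*(c^3 - 2*c^2 - 19*c + 20) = c*(c - 1)*(c + 3)*(c^2 - c - 20) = c*(c - 1)*(c + 3)*(c + 4)*(c - 5)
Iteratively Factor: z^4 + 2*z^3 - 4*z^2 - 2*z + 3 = (z + 1)*(z^3 + z^2 - 5*z + 3) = (z + 1)*(z + 3)*(z^2 - 2*z + 1) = (z - 1)*(z + 1)*(z + 3)*(z - 1)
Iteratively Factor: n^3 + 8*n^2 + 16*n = (n)*(n^2 + 8*n + 16) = n*(n + 4)*(n + 4)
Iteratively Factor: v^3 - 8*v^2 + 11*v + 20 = (v - 5)*(v^2 - 3*v - 4) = (v - 5)*(v - 4)*(v + 1)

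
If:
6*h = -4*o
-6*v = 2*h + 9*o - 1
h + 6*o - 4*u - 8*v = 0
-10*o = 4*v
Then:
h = 1/11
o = -3/22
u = -19/22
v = 15/44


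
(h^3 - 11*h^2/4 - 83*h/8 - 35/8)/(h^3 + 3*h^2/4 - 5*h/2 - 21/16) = 2*(h - 5)/(2*h - 3)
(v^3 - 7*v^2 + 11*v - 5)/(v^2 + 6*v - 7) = (v^2 - 6*v + 5)/(v + 7)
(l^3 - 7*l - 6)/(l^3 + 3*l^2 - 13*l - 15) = (l + 2)/(l + 5)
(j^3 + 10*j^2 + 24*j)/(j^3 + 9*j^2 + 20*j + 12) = j*(j + 4)/(j^2 + 3*j + 2)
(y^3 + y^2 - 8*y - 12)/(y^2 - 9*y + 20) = (y^3 + y^2 - 8*y - 12)/(y^2 - 9*y + 20)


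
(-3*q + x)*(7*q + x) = -21*q^2 + 4*q*x + x^2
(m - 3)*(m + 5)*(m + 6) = m^3 + 8*m^2 - 3*m - 90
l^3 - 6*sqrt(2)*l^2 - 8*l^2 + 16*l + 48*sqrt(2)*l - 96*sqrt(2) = (l - 4)^2*(l - 6*sqrt(2))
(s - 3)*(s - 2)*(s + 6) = s^3 + s^2 - 24*s + 36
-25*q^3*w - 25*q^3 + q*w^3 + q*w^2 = (-5*q + w)*(5*q + w)*(q*w + q)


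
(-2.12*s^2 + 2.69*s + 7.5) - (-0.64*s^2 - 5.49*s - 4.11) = -1.48*s^2 + 8.18*s + 11.61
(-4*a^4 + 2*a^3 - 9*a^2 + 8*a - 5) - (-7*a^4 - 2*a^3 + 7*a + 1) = 3*a^4 + 4*a^3 - 9*a^2 + a - 6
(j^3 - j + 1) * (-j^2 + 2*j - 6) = -j^5 + 2*j^4 - 5*j^3 - 3*j^2 + 8*j - 6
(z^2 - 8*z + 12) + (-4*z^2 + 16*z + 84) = -3*z^2 + 8*z + 96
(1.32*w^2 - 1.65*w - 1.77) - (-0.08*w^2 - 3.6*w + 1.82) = 1.4*w^2 + 1.95*w - 3.59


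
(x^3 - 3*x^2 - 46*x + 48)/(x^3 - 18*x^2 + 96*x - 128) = (x^2 + 5*x - 6)/(x^2 - 10*x + 16)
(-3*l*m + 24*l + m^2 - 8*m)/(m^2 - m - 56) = (-3*l + m)/(m + 7)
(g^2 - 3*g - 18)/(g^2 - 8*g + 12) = (g + 3)/(g - 2)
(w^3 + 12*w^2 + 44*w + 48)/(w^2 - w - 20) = (w^2 + 8*w + 12)/(w - 5)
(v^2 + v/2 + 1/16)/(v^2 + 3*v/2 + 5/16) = (4*v + 1)/(4*v + 5)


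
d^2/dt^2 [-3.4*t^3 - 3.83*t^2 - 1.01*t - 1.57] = -20.4*t - 7.66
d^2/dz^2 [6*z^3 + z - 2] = 36*z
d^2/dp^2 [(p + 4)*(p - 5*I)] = 2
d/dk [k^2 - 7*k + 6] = 2*k - 7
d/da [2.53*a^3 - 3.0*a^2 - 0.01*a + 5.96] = 7.59*a^2 - 6.0*a - 0.01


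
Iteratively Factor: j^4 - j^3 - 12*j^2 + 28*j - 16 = (j + 4)*(j^3 - 5*j^2 + 8*j - 4) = (j - 1)*(j + 4)*(j^2 - 4*j + 4) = (j - 2)*(j - 1)*(j + 4)*(j - 2)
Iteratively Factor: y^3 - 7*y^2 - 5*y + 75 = (y + 3)*(y^2 - 10*y + 25) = (y - 5)*(y + 3)*(y - 5)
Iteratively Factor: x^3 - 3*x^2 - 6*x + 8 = (x - 1)*(x^2 - 2*x - 8) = (x - 4)*(x - 1)*(x + 2)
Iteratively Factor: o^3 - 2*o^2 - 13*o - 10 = (o + 2)*(o^2 - 4*o - 5) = (o + 1)*(o + 2)*(o - 5)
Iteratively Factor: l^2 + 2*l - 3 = (l - 1)*(l + 3)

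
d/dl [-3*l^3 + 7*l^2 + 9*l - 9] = -9*l^2 + 14*l + 9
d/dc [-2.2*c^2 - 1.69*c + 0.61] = -4.4*c - 1.69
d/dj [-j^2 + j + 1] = 1 - 2*j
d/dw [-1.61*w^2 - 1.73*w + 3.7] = -3.22*w - 1.73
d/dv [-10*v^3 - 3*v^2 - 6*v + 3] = -30*v^2 - 6*v - 6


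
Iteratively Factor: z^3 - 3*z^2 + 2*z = (z - 1)*(z^2 - 2*z) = (z - 2)*(z - 1)*(z)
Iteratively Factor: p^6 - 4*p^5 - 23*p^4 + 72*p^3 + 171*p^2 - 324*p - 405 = (p + 3)*(p^5 - 7*p^4 - 2*p^3 + 78*p^2 - 63*p - 135) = (p - 3)*(p + 3)*(p^4 - 4*p^3 - 14*p^2 + 36*p + 45) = (p - 3)^2*(p + 3)*(p^3 - p^2 - 17*p - 15) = (p - 3)^2*(p + 3)^2*(p^2 - 4*p - 5) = (p - 3)^2*(p + 1)*(p + 3)^2*(p - 5)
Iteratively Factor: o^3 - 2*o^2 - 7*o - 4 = (o - 4)*(o^2 + 2*o + 1) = (o - 4)*(o + 1)*(o + 1)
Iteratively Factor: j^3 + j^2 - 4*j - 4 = (j - 2)*(j^2 + 3*j + 2) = (j - 2)*(j + 2)*(j + 1)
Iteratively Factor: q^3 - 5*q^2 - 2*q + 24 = (q - 3)*(q^2 - 2*q - 8) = (q - 4)*(q - 3)*(q + 2)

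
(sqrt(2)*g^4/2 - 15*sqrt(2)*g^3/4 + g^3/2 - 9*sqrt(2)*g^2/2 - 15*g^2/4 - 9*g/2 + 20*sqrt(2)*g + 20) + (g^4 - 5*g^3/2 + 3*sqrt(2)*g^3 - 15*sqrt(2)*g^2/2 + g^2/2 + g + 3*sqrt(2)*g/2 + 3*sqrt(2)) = sqrt(2)*g^4/2 + g^4 - 2*g^3 - 3*sqrt(2)*g^3/4 - 12*sqrt(2)*g^2 - 13*g^2/4 - 7*g/2 + 43*sqrt(2)*g/2 + 3*sqrt(2) + 20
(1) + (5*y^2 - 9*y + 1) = 5*y^2 - 9*y + 2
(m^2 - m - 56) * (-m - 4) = -m^3 - 3*m^2 + 60*m + 224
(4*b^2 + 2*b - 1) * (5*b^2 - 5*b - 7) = 20*b^4 - 10*b^3 - 43*b^2 - 9*b + 7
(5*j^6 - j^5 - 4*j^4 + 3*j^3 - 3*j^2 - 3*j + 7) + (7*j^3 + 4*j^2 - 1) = 5*j^6 - j^5 - 4*j^4 + 10*j^3 + j^2 - 3*j + 6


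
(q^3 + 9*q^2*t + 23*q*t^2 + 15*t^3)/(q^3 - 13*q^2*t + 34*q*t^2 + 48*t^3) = (q^2 + 8*q*t + 15*t^2)/(q^2 - 14*q*t + 48*t^2)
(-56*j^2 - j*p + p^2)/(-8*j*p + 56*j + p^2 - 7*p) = (7*j + p)/(p - 7)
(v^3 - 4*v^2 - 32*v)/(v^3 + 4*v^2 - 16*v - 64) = v*(v - 8)/(v^2 - 16)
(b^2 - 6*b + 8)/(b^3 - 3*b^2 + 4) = (b - 4)/(b^2 - b - 2)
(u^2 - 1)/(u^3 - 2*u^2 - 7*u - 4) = (u - 1)/(u^2 - 3*u - 4)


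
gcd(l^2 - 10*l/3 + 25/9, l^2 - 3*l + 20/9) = l - 5/3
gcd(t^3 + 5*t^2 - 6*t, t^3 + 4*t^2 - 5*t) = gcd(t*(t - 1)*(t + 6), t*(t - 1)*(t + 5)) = t^2 - t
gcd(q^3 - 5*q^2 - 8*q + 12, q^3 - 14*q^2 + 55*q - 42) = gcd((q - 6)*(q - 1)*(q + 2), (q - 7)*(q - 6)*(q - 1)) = q^2 - 7*q + 6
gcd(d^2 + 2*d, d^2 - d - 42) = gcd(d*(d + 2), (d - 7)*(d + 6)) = 1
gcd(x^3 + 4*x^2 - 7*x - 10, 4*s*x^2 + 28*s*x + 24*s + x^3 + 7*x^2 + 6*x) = x + 1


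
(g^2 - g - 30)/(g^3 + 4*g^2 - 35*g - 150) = 1/(g + 5)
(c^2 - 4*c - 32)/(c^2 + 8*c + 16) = (c - 8)/(c + 4)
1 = 1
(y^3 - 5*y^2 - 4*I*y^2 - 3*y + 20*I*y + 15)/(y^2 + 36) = (y^3 - y^2*(5 + 4*I) + y*(-3 + 20*I) + 15)/(y^2 + 36)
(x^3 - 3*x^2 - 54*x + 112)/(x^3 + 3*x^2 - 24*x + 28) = (x - 8)/(x - 2)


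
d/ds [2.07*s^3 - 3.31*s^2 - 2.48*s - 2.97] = 6.21*s^2 - 6.62*s - 2.48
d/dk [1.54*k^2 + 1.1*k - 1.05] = 3.08*k + 1.1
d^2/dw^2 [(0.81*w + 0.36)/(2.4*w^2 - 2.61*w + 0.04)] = ((2.5002 - 11.664*w)*(2.4*w^2 - 2.61*w + 0.04) + (0.81*w + 0.36)*(4.8*w - 2.61)*(9.6*w - 5.22))/(2.4*w^2 - 2.61*w + 0.04)^3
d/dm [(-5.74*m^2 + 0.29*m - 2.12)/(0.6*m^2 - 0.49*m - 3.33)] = (2.6386*m^2 + 40.7724*m - 2.0045)/(0.36*m^4 - 0.588*m^3 - 3.7559*m^2 + 3.2634*m + 11.0889)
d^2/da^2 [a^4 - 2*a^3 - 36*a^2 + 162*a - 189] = 12*a^2 - 12*a - 72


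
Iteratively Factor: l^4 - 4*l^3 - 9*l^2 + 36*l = (l)*(l^3 - 4*l^2 - 9*l + 36) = l*(l + 3)*(l^2 - 7*l + 12) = l*(l - 3)*(l + 3)*(l - 4)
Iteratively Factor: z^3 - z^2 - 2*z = (z)*(z^2 - z - 2) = z*(z - 2)*(z + 1)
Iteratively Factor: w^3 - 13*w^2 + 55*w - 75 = (w - 5)*(w^2 - 8*w + 15) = (w - 5)^2*(w - 3)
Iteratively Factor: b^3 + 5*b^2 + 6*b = (b)*(b^2 + 5*b + 6) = b*(b + 2)*(b + 3)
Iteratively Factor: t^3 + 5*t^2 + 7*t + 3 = (t + 1)*(t^2 + 4*t + 3) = (t + 1)^2*(t + 3)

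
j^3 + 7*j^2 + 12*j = j*(j + 3)*(j + 4)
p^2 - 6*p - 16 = (p - 8)*(p + 2)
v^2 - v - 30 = (v - 6)*(v + 5)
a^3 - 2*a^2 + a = a*(a - 1)^2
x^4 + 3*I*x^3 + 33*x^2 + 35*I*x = x*(x - 5*I)*(x + I)*(x + 7*I)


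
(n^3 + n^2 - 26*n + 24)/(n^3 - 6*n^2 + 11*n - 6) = (n^2 + 2*n - 24)/(n^2 - 5*n + 6)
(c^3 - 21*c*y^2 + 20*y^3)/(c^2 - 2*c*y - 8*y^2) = (c^2 + 4*c*y - 5*y^2)/(c + 2*y)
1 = 1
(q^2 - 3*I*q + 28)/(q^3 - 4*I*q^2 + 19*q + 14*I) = (q + 4*I)/(q^2 + 3*I*q - 2)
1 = 1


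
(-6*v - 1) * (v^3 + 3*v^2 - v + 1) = -6*v^4 - 19*v^3 + 3*v^2 - 5*v - 1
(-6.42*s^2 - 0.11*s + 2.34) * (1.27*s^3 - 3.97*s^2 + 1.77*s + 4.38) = -8.1534*s^5 + 25.3477*s^4 - 7.9549*s^3 - 37.6041*s^2 + 3.66*s + 10.2492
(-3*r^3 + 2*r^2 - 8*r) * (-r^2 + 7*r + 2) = 3*r^5 - 23*r^4 + 16*r^3 - 52*r^2 - 16*r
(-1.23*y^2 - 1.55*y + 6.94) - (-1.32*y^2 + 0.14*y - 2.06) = 0.0900000000000001*y^2 - 1.69*y + 9.0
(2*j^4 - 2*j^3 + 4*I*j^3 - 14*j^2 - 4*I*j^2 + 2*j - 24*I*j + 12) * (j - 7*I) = 2*j^5 - 2*j^4 - 10*I*j^4 + 14*j^3 + 10*I*j^3 - 26*j^2 + 74*I*j^2 - 156*j - 14*I*j - 84*I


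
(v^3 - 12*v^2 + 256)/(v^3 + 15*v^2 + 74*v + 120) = (v^2 - 16*v + 64)/(v^2 + 11*v + 30)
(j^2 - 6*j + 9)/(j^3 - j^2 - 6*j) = (j - 3)/(j*(j + 2))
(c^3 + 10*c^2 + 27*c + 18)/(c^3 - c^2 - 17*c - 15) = (c + 6)/(c - 5)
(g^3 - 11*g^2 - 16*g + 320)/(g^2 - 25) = (g^2 - 16*g + 64)/(g - 5)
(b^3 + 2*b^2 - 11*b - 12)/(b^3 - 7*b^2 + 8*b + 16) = (b^2 + b - 12)/(b^2 - 8*b + 16)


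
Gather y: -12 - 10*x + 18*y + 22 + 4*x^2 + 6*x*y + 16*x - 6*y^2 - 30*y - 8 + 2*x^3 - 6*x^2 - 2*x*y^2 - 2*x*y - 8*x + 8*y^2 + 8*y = 2*x^3 - 2*x^2 - 2*x + y^2*(2 - 2*x) + y*(4*x - 4) + 2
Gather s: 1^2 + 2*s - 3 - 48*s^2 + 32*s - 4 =-48*s^2 + 34*s - 6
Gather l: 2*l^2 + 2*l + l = 2*l^2 + 3*l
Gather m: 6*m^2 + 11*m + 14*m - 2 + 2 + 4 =6*m^2 + 25*m + 4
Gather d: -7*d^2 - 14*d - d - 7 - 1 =-7*d^2 - 15*d - 8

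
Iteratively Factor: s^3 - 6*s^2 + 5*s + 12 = (s - 3)*(s^2 - 3*s - 4) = (s - 4)*(s - 3)*(s + 1)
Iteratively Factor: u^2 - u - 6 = (u + 2)*(u - 3)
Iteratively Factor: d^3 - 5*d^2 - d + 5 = (d + 1)*(d^2 - 6*d + 5) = (d - 5)*(d + 1)*(d - 1)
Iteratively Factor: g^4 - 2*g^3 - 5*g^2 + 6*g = (g - 1)*(g^3 - g^2 - 6*g) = (g - 1)*(g + 2)*(g^2 - 3*g) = (g - 3)*(g - 1)*(g + 2)*(g)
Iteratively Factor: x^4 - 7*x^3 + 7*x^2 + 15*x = (x)*(x^3 - 7*x^2 + 7*x + 15) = x*(x + 1)*(x^2 - 8*x + 15) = x*(x - 3)*(x + 1)*(x - 5)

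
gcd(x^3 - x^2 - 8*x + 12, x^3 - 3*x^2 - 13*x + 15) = x + 3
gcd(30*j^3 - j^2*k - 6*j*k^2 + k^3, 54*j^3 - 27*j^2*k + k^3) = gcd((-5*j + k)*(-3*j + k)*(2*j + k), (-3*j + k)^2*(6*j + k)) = 3*j - k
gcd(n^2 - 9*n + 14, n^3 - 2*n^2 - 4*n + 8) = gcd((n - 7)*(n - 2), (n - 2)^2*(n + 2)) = n - 2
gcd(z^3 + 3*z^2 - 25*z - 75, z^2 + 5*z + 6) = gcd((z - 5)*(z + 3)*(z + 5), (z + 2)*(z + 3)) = z + 3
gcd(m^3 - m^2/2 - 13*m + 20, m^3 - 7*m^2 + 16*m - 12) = m - 2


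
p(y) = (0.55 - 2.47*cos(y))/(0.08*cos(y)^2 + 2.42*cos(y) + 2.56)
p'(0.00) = 0.00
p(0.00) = -0.38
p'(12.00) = -0.19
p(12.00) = -0.33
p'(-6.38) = -0.03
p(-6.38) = -0.38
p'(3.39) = -21.67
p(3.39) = 10.17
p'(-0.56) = -0.18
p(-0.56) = -0.33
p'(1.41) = 0.87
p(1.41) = 0.05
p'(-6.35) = -0.02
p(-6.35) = -0.38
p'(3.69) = -12.67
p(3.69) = 4.80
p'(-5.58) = 0.25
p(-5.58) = -0.30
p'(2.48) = 9.35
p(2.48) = 3.57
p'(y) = (0.55 - 2.47*cos(y))*(0.16*sin(y)*cos(y) + 2.42*sin(y))/(0.08*cos(y)^2 + 2.42*cos(y) + 2.56)^2 + 2.47*sin(y)/(0.08*cos(y)^2 + 2.42*cos(y) + 2.56) = (-0.1976*cos(y)^2 + 0.088*cos(y) + 7.6542)*sin(y)/(0.0064*cos(y)^4 + 0.3872*cos(y)^3 + 6.266*cos(y)^2 + 12.3904*cos(y) + 6.5536)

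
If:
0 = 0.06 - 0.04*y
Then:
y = 1.50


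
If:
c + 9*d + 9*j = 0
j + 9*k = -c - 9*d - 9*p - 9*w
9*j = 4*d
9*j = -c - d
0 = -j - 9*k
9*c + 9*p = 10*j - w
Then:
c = 0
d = 0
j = 0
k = 0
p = 0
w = 0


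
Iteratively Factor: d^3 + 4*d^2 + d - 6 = (d + 3)*(d^2 + d - 2) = (d - 1)*(d + 3)*(d + 2)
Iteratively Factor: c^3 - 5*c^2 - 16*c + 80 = (c - 5)*(c^2 - 16) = (c - 5)*(c + 4)*(c - 4)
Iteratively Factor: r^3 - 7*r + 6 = (r + 3)*(r^2 - 3*r + 2) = (r - 2)*(r + 3)*(r - 1)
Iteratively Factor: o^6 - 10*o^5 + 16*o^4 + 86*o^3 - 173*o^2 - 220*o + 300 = (o - 3)*(o^5 - 7*o^4 - 5*o^3 + 71*o^2 + 40*o - 100) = (o - 3)*(o + 2)*(o^4 - 9*o^3 + 13*o^2 + 45*o - 50) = (o - 5)*(o - 3)*(o + 2)*(o^3 - 4*o^2 - 7*o + 10) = (o - 5)*(o - 3)*(o + 2)^2*(o^2 - 6*o + 5) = (o - 5)*(o - 3)*(o - 1)*(o + 2)^2*(o - 5)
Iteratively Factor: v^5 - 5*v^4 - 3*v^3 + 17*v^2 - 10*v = (v)*(v^4 - 5*v^3 - 3*v^2 + 17*v - 10) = v*(v - 1)*(v^3 - 4*v^2 - 7*v + 10) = v*(v - 1)*(v + 2)*(v^2 - 6*v + 5) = v*(v - 1)^2*(v + 2)*(v - 5)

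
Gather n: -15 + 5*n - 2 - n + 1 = 4*n - 16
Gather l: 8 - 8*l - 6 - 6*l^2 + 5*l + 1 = -6*l^2 - 3*l + 3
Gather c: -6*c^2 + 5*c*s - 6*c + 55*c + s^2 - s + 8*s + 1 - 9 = -6*c^2 + c*(5*s + 49) + s^2 + 7*s - 8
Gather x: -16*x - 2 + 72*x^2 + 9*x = 72*x^2 - 7*x - 2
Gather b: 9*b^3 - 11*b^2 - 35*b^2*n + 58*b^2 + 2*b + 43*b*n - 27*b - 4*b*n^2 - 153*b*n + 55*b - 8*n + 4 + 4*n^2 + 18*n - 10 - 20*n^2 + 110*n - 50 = 9*b^3 + b^2*(47 - 35*n) + b*(-4*n^2 - 110*n + 30) - 16*n^2 + 120*n - 56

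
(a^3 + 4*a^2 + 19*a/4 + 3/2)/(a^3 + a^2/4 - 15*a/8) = 2*(2*a^2 + 5*a + 2)/(a*(4*a - 5))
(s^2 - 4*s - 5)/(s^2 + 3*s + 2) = (s - 5)/(s + 2)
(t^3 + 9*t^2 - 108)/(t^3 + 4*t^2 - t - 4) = (t^3 + 9*t^2 - 108)/(t^3 + 4*t^2 - t - 4)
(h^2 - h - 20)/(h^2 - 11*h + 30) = (h + 4)/(h - 6)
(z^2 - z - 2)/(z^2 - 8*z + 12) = (z + 1)/(z - 6)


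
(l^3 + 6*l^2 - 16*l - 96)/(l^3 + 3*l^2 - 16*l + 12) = (l^2 - 16)/(l^2 - 3*l + 2)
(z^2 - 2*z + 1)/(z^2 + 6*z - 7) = (z - 1)/(z + 7)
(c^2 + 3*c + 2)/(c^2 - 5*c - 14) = (c + 1)/(c - 7)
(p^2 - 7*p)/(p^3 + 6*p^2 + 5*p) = (p - 7)/(p^2 + 6*p + 5)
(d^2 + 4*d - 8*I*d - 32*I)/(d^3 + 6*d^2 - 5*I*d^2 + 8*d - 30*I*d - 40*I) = (d - 8*I)/(d^2 + d*(2 - 5*I) - 10*I)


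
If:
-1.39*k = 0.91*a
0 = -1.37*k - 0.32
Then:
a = 0.36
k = -0.23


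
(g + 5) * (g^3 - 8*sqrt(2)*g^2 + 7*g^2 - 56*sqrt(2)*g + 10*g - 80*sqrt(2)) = g^4 - 8*sqrt(2)*g^3 + 12*g^3 - 96*sqrt(2)*g^2 + 45*g^2 - 360*sqrt(2)*g + 50*g - 400*sqrt(2)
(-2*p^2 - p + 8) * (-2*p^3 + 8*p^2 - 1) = 4*p^5 - 14*p^4 - 24*p^3 + 66*p^2 + p - 8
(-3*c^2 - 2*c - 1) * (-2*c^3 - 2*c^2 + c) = 6*c^5 + 10*c^4 + 3*c^3 - c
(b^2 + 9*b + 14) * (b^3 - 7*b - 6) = b^5 + 9*b^4 + 7*b^3 - 69*b^2 - 152*b - 84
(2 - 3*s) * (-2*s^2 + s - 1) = 6*s^3 - 7*s^2 + 5*s - 2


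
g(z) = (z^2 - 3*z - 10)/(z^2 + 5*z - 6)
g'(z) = (-2*z - 5)*(z^2 - 3*z - 10)/(z^2 + 5*z - 6)^2 + (2*z - 3)/(z^2 + 5*z - 6)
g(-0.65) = 0.86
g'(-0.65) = 0.85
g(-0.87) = 0.69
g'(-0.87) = 0.73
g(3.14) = -0.49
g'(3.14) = 0.45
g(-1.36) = 0.37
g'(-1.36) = 0.60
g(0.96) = 42.95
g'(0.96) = 1071.56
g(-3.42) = -1.05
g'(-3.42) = 1.03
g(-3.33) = -0.96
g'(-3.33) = 0.97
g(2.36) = -1.01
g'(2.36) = 1.02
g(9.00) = 0.37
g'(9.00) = 0.05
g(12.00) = 0.49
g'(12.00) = 0.03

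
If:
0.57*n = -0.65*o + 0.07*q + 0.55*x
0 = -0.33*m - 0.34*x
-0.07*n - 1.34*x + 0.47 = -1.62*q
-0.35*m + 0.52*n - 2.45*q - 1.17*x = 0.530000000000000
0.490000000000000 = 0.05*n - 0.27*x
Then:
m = -7.28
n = 47.98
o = -35.27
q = 7.63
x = 7.07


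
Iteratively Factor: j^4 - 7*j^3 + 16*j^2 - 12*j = (j - 2)*(j^3 - 5*j^2 + 6*j) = j*(j - 2)*(j^2 - 5*j + 6) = j*(j - 2)^2*(j - 3)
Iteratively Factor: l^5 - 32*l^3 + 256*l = (l)*(l^4 - 32*l^2 + 256) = l*(l + 4)*(l^3 - 4*l^2 - 16*l + 64) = l*(l + 4)^2*(l^2 - 8*l + 16) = l*(l - 4)*(l + 4)^2*(l - 4)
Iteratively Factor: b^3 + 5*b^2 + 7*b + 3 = (b + 1)*(b^2 + 4*b + 3) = (b + 1)^2*(b + 3)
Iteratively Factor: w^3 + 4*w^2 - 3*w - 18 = (w + 3)*(w^2 + w - 6) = (w + 3)^2*(w - 2)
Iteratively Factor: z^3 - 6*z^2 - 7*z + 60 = (z - 4)*(z^2 - 2*z - 15) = (z - 4)*(z + 3)*(z - 5)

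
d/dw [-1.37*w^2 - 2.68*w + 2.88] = -2.74*w - 2.68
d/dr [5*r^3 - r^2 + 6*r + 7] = 15*r^2 - 2*r + 6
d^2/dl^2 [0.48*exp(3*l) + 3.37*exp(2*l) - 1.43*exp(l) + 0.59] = (4.32*exp(2*l) + 13.48*exp(l) - 1.43)*exp(l)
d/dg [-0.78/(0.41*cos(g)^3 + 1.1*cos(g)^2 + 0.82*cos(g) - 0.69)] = (0.9594*sin(g)^2 - 1.716*cos(g) - 1.599)*sin(g)/(0.41*cos(g)^3 + 1.1*cos(g)^2 + 0.82*cos(g) - 0.69)^2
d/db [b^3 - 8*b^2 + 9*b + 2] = 3*b^2 - 16*b + 9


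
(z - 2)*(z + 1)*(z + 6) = z^3 + 5*z^2 - 8*z - 12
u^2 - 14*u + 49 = (u - 7)^2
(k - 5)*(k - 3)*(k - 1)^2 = k^4 - 10*k^3 + 32*k^2 - 38*k + 15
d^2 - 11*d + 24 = (d - 8)*(d - 3)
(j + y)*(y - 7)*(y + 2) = j*y^2 - 5*j*y - 14*j + y^3 - 5*y^2 - 14*y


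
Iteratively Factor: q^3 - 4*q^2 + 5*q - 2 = (q - 2)*(q^2 - 2*q + 1) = (q - 2)*(q - 1)*(q - 1)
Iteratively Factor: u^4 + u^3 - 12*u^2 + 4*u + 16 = (u - 2)*(u^3 + 3*u^2 - 6*u - 8) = (u - 2)*(u + 4)*(u^2 - u - 2) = (u - 2)^2*(u + 4)*(u + 1)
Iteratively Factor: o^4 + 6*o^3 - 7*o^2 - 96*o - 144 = (o + 3)*(o^3 + 3*o^2 - 16*o - 48) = (o + 3)^2*(o^2 - 16) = (o - 4)*(o + 3)^2*(o + 4)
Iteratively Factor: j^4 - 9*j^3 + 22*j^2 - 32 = (j - 4)*(j^3 - 5*j^2 + 2*j + 8) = (j - 4)*(j + 1)*(j^2 - 6*j + 8) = (j - 4)^2*(j + 1)*(j - 2)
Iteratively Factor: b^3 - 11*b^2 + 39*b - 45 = (b - 3)*(b^2 - 8*b + 15) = (b - 5)*(b - 3)*(b - 3)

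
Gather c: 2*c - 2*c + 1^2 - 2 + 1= 0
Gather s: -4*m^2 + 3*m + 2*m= -4*m^2 + 5*m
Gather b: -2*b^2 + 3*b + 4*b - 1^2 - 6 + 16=-2*b^2 + 7*b + 9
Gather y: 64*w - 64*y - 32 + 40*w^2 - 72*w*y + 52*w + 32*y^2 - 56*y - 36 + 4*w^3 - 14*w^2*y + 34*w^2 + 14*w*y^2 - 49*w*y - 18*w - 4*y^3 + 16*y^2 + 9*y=4*w^3 + 74*w^2 + 98*w - 4*y^3 + y^2*(14*w + 48) + y*(-14*w^2 - 121*w - 111) - 68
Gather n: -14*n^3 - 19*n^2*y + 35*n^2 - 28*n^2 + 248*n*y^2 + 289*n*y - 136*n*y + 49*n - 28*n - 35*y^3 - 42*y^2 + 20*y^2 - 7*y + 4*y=-14*n^3 + n^2*(7 - 19*y) + n*(248*y^2 + 153*y + 21) - 35*y^3 - 22*y^2 - 3*y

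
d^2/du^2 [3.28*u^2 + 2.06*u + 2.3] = 6.56000000000000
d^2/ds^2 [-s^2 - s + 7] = -2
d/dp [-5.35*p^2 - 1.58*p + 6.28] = -10.7*p - 1.58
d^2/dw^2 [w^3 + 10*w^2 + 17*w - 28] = 6*w + 20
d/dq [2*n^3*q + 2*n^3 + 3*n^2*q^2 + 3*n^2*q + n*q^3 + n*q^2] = n*(2*n^2 + 6*n*q + 3*n + 3*q^2 + 2*q)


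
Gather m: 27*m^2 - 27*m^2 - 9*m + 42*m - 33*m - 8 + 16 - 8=0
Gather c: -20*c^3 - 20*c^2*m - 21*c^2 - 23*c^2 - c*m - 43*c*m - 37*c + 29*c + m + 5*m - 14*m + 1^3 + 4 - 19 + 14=-20*c^3 + c^2*(-20*m - 44) + c*(-44*m - 8) - 8*m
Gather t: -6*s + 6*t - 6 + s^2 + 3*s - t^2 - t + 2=s^2 - 3*s - t^2 + 5*t - 4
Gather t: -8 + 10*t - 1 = 10*t - 9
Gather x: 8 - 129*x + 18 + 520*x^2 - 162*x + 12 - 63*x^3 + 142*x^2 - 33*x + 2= -63*x^3 + 662*x^2 - 324*x + 40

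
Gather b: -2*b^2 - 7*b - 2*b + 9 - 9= -2*b^2 - 9*b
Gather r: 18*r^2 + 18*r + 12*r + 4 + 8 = 18*r^2 + 30*r + 12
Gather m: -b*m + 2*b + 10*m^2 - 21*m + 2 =2*b + 10*m^2 + m*(-b - 21) + 2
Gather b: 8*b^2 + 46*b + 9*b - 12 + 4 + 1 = 8*b^2 + 55*b - 7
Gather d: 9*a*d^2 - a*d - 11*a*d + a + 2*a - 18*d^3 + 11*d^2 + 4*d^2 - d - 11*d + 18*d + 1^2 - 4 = 3*a - 18*d^3 + d^2*(9*a + 15) + d*(6 - 12*a) - 3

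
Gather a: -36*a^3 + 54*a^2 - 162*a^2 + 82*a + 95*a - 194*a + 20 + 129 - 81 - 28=-36*a^3 - 108*a^2 - 17*a + 40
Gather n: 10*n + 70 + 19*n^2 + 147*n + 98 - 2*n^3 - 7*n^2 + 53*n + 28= -2*n^3 + 12*n^2 + 210*n + 196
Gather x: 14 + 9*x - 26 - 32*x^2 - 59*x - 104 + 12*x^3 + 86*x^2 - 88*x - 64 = 12*x^3 + 54*x^2 - 138*x - 180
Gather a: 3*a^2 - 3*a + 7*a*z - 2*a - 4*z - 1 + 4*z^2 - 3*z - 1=3*a^2 + a*(7*z - 5) + 4*z^2 - 7*z - 2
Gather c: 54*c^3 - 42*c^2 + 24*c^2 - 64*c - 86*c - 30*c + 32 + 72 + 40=54*c^3 - 18*c^2 - 180*c + 144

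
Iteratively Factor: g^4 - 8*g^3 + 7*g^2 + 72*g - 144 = (g - 4)*(g^3 - 4*g^2 - 9*g + 36) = (g - 4)*(g + 3)*(g^2 - 7*g + 12) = (g - 4)^2*(g + 3)*(g - 3)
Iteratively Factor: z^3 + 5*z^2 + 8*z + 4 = (z + 1)*(z^2 + 4*z + 4) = (z + 1)*(z + 2)*(z + 2)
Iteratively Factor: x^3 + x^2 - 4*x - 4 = (x + 1)*(x^2 - 4) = (x + 1)*(x + 2)*(x - 2)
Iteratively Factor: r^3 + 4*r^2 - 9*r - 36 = (r + 4)*(r^2 - 9) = (r - 3)*(r + 4)*(r + 3)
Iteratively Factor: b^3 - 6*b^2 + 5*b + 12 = (b + 1)*(b^2 - 7*b + 12) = (b - 3)*(b + 1)*(b - 4)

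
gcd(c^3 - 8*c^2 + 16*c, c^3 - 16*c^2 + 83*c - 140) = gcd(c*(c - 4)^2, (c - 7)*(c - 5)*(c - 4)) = c - 4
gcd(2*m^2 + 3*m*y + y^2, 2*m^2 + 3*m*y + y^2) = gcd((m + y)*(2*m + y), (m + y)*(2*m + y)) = 2*m^2 + 3*m*y + y^2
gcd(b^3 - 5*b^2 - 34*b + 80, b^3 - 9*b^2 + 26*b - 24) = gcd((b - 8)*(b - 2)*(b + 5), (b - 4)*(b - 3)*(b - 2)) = b - 2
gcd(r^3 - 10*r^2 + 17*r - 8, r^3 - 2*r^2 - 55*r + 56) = r^2 - 9*r + 8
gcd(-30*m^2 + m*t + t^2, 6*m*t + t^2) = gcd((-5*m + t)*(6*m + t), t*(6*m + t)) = 6*m + t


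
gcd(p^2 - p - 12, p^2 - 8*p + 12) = 1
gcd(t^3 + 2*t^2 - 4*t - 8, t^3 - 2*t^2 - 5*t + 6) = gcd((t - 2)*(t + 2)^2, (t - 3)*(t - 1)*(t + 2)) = t + 2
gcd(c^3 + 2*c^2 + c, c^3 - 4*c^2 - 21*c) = c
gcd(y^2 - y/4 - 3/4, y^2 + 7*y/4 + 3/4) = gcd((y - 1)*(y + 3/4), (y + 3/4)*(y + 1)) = y + 3/4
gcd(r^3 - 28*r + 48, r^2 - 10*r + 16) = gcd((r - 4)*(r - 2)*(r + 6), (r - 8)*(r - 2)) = r - 2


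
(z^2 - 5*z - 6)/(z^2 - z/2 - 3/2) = 2*(z - 6)/(2*z - 3)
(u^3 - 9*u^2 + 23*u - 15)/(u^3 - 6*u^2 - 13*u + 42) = (u^3 - 9*u^2 + 23*u - 15)/(u^3 - 6*u^2 - 13*u + 42)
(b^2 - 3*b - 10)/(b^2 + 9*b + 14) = (b - 5)/(b + 7)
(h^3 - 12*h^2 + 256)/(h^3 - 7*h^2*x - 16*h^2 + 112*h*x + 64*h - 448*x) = (-h - 4)/(-h + 7*x)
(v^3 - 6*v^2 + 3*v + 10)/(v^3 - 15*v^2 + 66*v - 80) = (v + 1)/(v - 8)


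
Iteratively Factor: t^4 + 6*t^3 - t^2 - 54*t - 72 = (t + 3)*(t^3 + 3*t^2 - 10*t - 24) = (t + 3)*(t + 4)*(t^2 - t - 6) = (t - 3)*(t + 3)*(t + 4)*(t + 2)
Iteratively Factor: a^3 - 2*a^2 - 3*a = (a + 1)*(a^2 - 3*a) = a*(a + 1)*(a - 3)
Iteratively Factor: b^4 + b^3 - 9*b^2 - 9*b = (b + 3)*(b^3 - 2*b^2 - 3*b) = b*(b + 3)*(b^2 - 2*b - 3) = b*(b + 1)*(b + 3)*(b - 3)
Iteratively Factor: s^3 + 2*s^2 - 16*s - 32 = (s + 4)*(s^2 - 2*s - 8) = (s - 4)*(s + 4)*(s + 2)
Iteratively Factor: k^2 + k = (k)*(k + 1)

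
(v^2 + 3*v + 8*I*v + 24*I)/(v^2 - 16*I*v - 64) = (v^2 + v*(3 + 8*I) + 24*I)/(v^2 - 16*I*v - 64)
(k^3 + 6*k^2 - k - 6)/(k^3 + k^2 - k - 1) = (k + 6)/(k + 1)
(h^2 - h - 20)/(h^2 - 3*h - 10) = (h + 4)/(h + 2)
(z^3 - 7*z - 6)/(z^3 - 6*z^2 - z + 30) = (z + 1)/(z - 5)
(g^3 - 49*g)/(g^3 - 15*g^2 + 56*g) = (g + 7)/(g - 8)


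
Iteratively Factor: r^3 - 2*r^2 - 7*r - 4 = (r + 1)*(r^2 - 3*r - 4) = (r + 1)^2*(r - 4)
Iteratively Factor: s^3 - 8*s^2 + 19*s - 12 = (s - 4)*(s^2 - 4*s + 3) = (s - 4)*(s - 1)*(s - 3)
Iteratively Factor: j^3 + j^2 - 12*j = (j + 4)*(j^2 - 3*j) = (j - 3)*(j + 4)*(j)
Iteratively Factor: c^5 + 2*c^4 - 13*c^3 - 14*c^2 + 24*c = (c + 2)*(c^4 - 13*c^2 + 12*c) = (c + 2)*(c + 4)*(c^3 - 4*c^2 + 3*c) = c*(c + 2)*(c + 4)*(c^2 - 4*c + 3) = c*(c - 3)*(c + 2)*(c + 4)*(c - 1)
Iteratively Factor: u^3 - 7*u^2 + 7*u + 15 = (u - 5)*(u^2 - 2*u - 3) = (u - 5)*(u + 1)*(u - 3)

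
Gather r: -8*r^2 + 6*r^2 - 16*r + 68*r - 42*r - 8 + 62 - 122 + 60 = -2*r^2 + 10*r - 8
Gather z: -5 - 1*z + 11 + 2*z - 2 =z + 4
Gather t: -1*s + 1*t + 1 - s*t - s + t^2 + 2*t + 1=-2*s + t^2 + t*(3 - s) + 2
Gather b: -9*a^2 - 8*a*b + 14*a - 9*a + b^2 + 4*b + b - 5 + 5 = -9*a^2 + 5*a + b^2 + b*(5 - 8*a)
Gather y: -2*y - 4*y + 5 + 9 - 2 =12 - 6*y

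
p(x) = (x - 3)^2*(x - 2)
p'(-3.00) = 96.00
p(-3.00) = -180.00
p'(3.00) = 0.00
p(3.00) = 0.00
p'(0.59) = 12.60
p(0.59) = -8.19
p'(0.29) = 16.61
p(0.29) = -12.56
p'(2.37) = -0.07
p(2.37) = 0.15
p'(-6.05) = 227.61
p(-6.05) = -659.32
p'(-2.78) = 88.67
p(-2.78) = -159.69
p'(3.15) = 0.37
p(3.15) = 0.03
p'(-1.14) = 43.14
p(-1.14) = -53.82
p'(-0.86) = 36.98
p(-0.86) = -42.61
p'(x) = (x - 3)^2 + (x - 2)*(2*x - 6) = (x - 3)*(3*x - 7)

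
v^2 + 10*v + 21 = (v + 3)*(v + 7)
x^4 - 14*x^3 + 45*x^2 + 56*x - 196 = (x - 7)^2*(x - 2)*(x + 2)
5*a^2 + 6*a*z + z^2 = (a + z)*(5*a + z)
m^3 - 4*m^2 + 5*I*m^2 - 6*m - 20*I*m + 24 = (m - 4)*(m + 2*I)*(m + 3*I)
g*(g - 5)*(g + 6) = g^3 + g^2 - 30*g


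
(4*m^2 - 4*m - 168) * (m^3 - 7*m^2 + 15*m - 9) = 4*m^5 - 32*m^4 - 80*m^3 + 1080*m^2 - 2484*m + 1512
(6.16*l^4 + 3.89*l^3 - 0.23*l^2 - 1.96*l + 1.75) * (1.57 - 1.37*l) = -8.4392*l^5 + 4.3419*l^4 + 6.4224*l^3 + 2.3241*l^2 - 5.4747*l + 2.7475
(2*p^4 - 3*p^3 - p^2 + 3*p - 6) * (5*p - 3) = 10*p^5 - 21*p^4 + 4*p^3 + 18*p^2 - 39*p + 18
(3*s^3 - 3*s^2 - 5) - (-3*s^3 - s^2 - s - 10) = 6*s^3 - 2*s^2 + s + 5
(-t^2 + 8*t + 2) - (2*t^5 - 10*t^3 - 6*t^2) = -2*t^5 + 10*t^3 + 5*t^2 + 8*t + 2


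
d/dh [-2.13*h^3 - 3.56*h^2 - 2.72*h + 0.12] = -6.39*h^2 - 7.12*h - 2.72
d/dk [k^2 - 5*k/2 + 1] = 2*k - 5/2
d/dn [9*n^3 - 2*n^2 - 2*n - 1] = 27*n^2 - 4*n - 2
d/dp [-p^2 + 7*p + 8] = 7 - 2*p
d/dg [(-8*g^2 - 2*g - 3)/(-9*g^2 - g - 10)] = (-10*g^2 + 106*g + 17)/(81*g^4 + 18*g^3 + 181*g^2 + 20*g + 100)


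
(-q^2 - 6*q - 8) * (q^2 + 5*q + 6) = -q^4 - 11*q^3 - 44*q^2 - 76*q - 48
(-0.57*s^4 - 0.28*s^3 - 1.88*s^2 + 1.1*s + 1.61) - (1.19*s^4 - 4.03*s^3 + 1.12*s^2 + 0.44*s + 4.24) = -1.76*s^4 + 3.75*s^3 - 3.0*s^2 + 0.66*s - 2.63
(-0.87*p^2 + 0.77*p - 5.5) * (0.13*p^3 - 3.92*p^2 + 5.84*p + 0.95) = -0.1131*p^5 + 3.5105*p^4 - 8.8142*p^3 + 25.2303*p^2 - 31.3885*p - 5.225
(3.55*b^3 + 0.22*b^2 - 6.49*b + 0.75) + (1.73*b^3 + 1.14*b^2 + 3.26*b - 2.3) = 5.28*b^3 + 1.36*b^2 - 3.23*b - 1.55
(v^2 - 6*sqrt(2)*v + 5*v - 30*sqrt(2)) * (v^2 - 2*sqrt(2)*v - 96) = v^4 - 8*sqrt(2)*v^3 + 5*v^3 - 72*v^2 - 40*sqrt(2)*v^2 - 360*v + 576*sqrt(2)*v + 2880*sqrt(2)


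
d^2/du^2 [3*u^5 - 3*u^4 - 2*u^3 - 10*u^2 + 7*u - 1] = 60*u^3 - 36*u^2 - 12*u - 20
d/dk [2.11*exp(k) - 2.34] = 2.11*exp(k)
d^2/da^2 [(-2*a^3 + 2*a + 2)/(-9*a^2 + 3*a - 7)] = 12*(-45*a^3 - 102*a^2 + 139*a + 11)/(729*a^6 - 729*a^5 + 1944*a^4 - 1161*a^3 + 1512*a^2 - 441*a + 343)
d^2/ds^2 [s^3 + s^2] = 6*s + 2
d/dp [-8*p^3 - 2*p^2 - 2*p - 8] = -24*p^2 - 4*p - 2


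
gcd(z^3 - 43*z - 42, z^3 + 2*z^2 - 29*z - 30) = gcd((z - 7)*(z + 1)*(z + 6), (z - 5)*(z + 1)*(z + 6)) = z^2 + 7*z + 6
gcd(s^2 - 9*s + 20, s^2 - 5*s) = s - 5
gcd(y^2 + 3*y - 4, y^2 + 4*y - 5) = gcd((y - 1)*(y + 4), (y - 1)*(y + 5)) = y - 1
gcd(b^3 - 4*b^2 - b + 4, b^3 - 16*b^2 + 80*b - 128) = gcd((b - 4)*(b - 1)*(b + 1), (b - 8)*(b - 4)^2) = b - 4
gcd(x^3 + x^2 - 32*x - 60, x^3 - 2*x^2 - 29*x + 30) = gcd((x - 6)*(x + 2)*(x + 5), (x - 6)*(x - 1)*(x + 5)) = x^2 - x - 30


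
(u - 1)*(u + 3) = u^2 + 2*u - 3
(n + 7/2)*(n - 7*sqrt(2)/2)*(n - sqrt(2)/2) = n^3 - 4*sqrt(2)*n^2 + 7*n^2/2 - 14*sqrt(2)*n + 7*n/2 + 49/4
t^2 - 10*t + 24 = (t - 6)*(t - 4)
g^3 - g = g*(g - 1)*(g + 1)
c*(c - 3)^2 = c^3 - 6*c^2 + 9*c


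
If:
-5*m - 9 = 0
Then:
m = -9/5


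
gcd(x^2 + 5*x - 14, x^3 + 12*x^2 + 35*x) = x + 7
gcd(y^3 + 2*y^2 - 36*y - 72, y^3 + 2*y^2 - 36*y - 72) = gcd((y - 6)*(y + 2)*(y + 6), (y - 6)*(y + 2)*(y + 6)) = y^3 + 2*y^2 - 36*y - 72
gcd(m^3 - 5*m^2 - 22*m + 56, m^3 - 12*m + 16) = m^2 + 2*m - 8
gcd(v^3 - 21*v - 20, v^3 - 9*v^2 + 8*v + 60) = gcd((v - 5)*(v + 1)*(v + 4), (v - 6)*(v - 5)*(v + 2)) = v - 5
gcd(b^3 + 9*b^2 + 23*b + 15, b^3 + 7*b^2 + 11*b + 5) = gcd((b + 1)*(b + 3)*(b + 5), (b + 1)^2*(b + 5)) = b^2 + 6*b + 5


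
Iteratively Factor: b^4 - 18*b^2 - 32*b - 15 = (b + 3)*(b^3 - 3*b^2 - 9*b - 5) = (b - 5)*(b + 3)*(b^2 + 2*b + 1) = (b - 5)*(b + 1)*(b + 3)*(b + 1)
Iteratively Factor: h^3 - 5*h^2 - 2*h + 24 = (h + 2)*(h^2 - 7*h + 12) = (h - 4)*(h + 2)*(h - 3)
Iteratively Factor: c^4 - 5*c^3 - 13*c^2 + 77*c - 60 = (c - 1)*(c^3 - 4*c^2 - 17*c + 60) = (c - 1)*(c + 4)*(c^2 - 8*c + 15) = (c - 3)*(c - 1)*(c + 4)*(c - 5)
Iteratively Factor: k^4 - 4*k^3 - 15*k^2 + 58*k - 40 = (k - 2)*(k^3 - 2*k^2 - 19*k + 20) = (k - 5)*(k - 2)*(k^2 + 3*k - 4) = (k - 5)*(k - 2)*(k + 4)*(k - 1)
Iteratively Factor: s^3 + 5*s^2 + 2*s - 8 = (s - 1)*(s^2 + 6*s + 8) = (s - 1)*(s + 2)*(s + 4)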